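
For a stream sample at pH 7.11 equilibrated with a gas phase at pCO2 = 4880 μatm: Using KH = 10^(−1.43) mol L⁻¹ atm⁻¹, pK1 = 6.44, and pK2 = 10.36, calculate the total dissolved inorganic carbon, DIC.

DIC = 1.03 mmol/L

[CO2*] = KH · pCO2 = 10^(−1.43) × 4880×10^-6 = 1.813×10^-4 mol/L
α₀ = 1/(1 + K1/[H⁺] + K1K2/[H⁺]²) = 1/(1 + 10^+0.67 + 10^-2.58) = 0.1761
DIC = [CO2*]/α₀ = 1.813×10^-4 / 0.1761 = 1.03 mmol/L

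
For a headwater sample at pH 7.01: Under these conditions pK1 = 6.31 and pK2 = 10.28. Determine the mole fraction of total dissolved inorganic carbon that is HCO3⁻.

α₁ = 0.833

α₁ = 1 / (1 + [H⁺]/K1 + K2/[H⁺]) = 1 / (1 + 10^-0.70 + 10^-3.27)
   = 1 / (1 + 0.19953 + 0.00053703) = 1/1.2001 = 0.8333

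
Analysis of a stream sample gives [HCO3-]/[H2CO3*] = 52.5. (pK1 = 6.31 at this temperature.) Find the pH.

pH = 8.03

From K1 = [H⁺][HCO3-]/[H2CO3*]:  pH = pK1 + log₁₀([HCO3-]/[H2CO3*])
log₁₀(52.5) = +1.720
pH = 6.31 + (+1.720) = 8.03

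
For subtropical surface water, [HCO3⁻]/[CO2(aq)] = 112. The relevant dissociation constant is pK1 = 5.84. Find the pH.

pH = 7.89

From K1 = [H⁺][HCO3⁻]/[CO2(aq)]:  pH = pK1 + log₁₀([HCO3⁻]/[CO2(aq)])
log₁₀(112) = +2.049
pH = 5.84 + (+2.049) = 7.89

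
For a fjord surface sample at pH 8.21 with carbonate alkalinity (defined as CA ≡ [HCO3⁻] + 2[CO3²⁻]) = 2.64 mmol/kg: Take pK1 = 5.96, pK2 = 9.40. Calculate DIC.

DIC = 2.50 mmol/kg

CA = [HCO3⁻] + 2[CO3²⁻] = (α₁ + 2α₂)·DIC
At pH 8.21: [H⁺]/K1 = 10^-2.25 = 0.0056234, K2/[H⁺] = 10^-1.19 = 0.064565
α₁ = 1/(1 + 0.0056234 + 0.064565) = 1/1.0702 = 0.9344; α₂ = α₁·K2/[H⁺] = 0.06033
α₁ + 2α₂ = 1.0551
DIC = CA / (α₁ + 2α₂) = 2.64 / 1.0551 = 2.50 mmol/kg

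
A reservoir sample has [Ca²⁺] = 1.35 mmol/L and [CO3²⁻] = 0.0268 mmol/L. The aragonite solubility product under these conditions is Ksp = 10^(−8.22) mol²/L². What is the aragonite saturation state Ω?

Ω = 6.00

Ksp = 10^(−8.22) = 6.026×10^-9
Ω = [Ca²⁺][CO3²⁻]/Ksp = (1.35×10^-3)(0.0268×10^-3) / 6.026×10^-9 = 6.00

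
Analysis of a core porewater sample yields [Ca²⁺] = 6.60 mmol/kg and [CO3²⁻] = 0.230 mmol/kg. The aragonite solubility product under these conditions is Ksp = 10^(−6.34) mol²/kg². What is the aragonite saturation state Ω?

Ksp = 10^(−6.34) = 4.571×10^-7
Ω = [Ca²⁺][CO3²⁻]/Ksp = (6.60×10^-3)(0.230×10^-3) / 4.571×10^-7 = 3.32

Ω = 3.32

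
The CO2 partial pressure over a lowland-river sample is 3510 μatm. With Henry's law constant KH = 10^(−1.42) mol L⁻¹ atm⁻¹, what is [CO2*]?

KH = 10^(−1.42) = 3.802×10^-2 mol L⁻¹ atm⁻¹
[CO2*] = KH · pCO2 = 3.802×10^-2 × 3510×10^-6 atm = 1.33×10^-4 mol/L

[CO2*] = 133 μmol/L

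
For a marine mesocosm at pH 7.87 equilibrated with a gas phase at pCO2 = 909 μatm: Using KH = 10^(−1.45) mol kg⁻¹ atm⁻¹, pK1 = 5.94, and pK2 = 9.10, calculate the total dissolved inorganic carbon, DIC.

[CO2*] = KH · pCO2 = 10^(−1.45) × 909×10^-6 = 3.225×10^-5 mol/kg
α₀ = 1/(1 + K1/[H⁺] + K1K2/[H⁺]²) = 1/(1 + 10^+1.93 + 10^+0.70) = 0.01097
DIC = [CO2*]/α₀ = 3.225×10^-5 / 0.01097 = 2.94 mmol/kg

DIC = 2.94 mmol/kg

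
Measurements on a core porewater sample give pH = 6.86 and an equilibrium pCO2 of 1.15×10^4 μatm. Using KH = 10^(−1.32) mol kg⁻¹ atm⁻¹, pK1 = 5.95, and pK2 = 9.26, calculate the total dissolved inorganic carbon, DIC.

DIC = 5.04 mmol/kg

[CO2*] = KH · pCO2 = 10^(−1.32) × 1.15×10^4×10^-6 = 5.504×10^-4 mol/kg
α₀ = 1/(1 + K1/[H⁺] + K1K2/[H⁺]²) = 1/(1 + 10^+0.91 + 10^-1.49) = 0.1092
DIC = [CO2*]/α₀ = 5.504×10^-4 / 0.1092 = 5.04 mmol/kg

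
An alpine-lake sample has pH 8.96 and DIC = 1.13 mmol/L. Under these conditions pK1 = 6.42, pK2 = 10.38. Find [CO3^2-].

[CO3²⁻] = 0.0413 mmol/L

α₂ = 1 / (1 + [H⁺]/K2 + [H⁺]²/(K1K2)) = 1 / (1 + 10^+1.42 + 10^-1.12)
   = 1 / (1 + 26.303 + 0.075858) = 1/27.379 = 0.03652
[CO3²⁻] = α₂ × DIC = 0.03652 × 1.13 = 0.0413 mmol/L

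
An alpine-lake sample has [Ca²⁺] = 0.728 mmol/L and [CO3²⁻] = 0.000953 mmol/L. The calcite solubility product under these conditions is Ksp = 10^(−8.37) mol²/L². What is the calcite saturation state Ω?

Ω = 0.163

Ksp = 10^(−8.37) = 4.266×10^-9
Ω = [Ca²⁺][CO3²⁻]/Ksp = (0.728×10^-3)(0.000953×10^-3) / 4.266×10^-9 = 0.163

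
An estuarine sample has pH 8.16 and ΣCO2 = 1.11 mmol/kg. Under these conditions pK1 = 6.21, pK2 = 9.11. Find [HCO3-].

[HCO3⁻] = 0.988 mmol/kg

α₁ = 1 / (1 + [H⁺]/K1 + K2/[H⁺]) = 1 / (1 + 10^-1.95 + 10^-0.95)
   = 1 / (1 + 0.011220 + 0.11220) = 1/1.1234 = 0.8901
[HCO3⁻] = α₁ × DIC = 0.8901 × 1.11 = 0.988 mmol/kg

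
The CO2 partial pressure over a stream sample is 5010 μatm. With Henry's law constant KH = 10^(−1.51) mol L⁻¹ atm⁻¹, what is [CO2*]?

[CO2*] = 155 μmol/L

KH = 10^(−1.51) = 3.090×10^-2 mol L⁻¹ atm⁻¹
[CO2*] = KH · pCO2 = 3.090×10^-2 × 5010×10^-6 atm = 1.55×10^-4 mol/L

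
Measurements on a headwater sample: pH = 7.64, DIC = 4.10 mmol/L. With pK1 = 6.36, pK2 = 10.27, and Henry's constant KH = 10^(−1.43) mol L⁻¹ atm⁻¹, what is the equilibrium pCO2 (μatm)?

pCO2 = 5490 μatm

α₀ = 1 / (1 + K1/[H⁺] + K1K2/[H⁺]²) = 1 / (1 + 10^+1.28 + 10^-1.35)
   = 1 / (1 + 19.055 + 0.044668) = 1/20.099 = 0.04975
[CO2*] = α₀ × DIC = 0.04975 × 4.10 = 0.2040 mmol/L
pCO2 = [CO2*]/KH = 2.040×10^-4 / 3.715×10^-2 = 5490 μatm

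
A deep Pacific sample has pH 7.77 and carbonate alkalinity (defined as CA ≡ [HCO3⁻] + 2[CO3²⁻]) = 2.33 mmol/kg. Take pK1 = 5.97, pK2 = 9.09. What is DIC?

CA = [HCO3⁻] + 2[CO3²⁻] = (α₁ + 2α₂)·DIC
At pH 7.77: [H⁺]/K1 = 10^-1.80 = 0.015849, K2/[H⁺] = 10^-1.32 = 0.047863
α₁ = 1/(1 + 0.015849 + 0.047863) = 1/1.0637 = 0.9401; α₂ = α₁·K2/[H⁺] = 0.04500
α₁ + 2α₂ = 1.0301
DIC = CA / (α₁ + 2α₂) = 2.33 / 1.0301 = 2.26 mmol/kg

DIC = 2.26 mmol/kg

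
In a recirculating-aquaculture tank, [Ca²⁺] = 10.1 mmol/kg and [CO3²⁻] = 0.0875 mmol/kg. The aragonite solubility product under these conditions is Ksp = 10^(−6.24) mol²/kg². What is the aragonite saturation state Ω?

Ksp = 10^(−6.24) = 5.754×10^-7
Ω = [Ca²⁺][CO3²⁻]/Ksp = (10.1×10^-3)(0.0875×10^-3) / 5.754×10^-7 = 1.54

Ω = 1.54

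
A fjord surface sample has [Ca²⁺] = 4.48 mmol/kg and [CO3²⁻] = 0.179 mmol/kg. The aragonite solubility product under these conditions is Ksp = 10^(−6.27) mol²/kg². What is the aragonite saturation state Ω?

Ksp = 10^(−6.27) = 5.370×10^-7
Ω = [Ca²⁺][CO3²⁻]/Ksp = (4.48×10^-3)(0.179×10^-3) / 5.370×10^-7 = 1.49

Ω = 1.49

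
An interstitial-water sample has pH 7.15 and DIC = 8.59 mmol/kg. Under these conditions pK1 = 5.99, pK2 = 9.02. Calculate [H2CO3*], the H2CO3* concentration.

α₀ = 1 / (1 + K1/[H⁺] + K1K2/[H⁺]²) = 1 / (1 + 10^+1.16 + 10^-0.71)
   = 1 / (1 + 14.454 + 0.19498) = 1/15.649 = 0.06390
[CO2*] = α₀ × DIC = 0.06390 × 8.59 = 0.549 mmol/kg

[CO2*] = 0.549 mmol/kg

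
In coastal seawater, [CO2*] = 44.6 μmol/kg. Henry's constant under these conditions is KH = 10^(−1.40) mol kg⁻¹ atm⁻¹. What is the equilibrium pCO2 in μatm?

KH = 10^(−1.40) = 3.981×10^-2 mol kg⁻¹ atm⁻¹
pCO2 = [CO2*]/KH = 44.6×10^-6 / 3.981×10^-2 = 1.12×10^-3 atm = 1120 μatm

pCO2 = 1120 μatm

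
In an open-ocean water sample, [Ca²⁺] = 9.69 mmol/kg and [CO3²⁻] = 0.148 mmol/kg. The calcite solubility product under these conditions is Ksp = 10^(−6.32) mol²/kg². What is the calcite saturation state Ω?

Ksp = 10^(−6.32) = 4.786×10^-7
Ω = [Ca²⁺][CO3²⁻]/Ksp = (9.69×10^-3)(0.148×10^-3) / 4.786×10^-7 = 3.00

Ω = 3.00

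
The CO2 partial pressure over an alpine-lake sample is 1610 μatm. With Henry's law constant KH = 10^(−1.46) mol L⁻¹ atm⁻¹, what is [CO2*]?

KH = 10^(−1.46) = 3.467×10^-2 mol L⁻¹ atm⁻¹
[CO2*] = KH · pCO2 = 3.467×10^-2 × 1610×10^-6 atm = 5.58×10^-5 mol/L

[CO2*] = 55.8 μmol/L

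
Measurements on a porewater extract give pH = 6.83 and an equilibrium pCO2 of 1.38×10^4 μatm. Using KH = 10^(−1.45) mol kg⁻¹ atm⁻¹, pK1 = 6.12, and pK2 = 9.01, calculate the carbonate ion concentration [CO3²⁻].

[CO3²⁻] = 16.6 μmol/kg

[CO2*] = KH · pCO2 = 10^(−1.45) × 1.38×10^4×10^-6 = 4.896×10^-4 mol/kg
α₀ = 1/(1 + K1/[H⁺] + K1K2/[H⁺]²) = 1/(1 + 10^+0.71 + 10^-1.47) = 0.1623
DIC = [CO2*]/α₀ = 4.896×10^-4 / 0.1623 = 3.017 mmol/kg
[CO3²⁻] = α₂·DIC; α₂ = 0.005498, so [CO3²⁻] = 0.005498 × 3.017 = 0.0166 mmol/kg = 16.6 μmol/kg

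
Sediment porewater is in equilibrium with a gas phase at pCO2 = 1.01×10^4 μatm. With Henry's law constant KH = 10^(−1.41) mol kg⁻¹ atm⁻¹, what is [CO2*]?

[CO2*] = 393 μmol/kg

KH = 10^(−1.41) = 3.890×10^-2 mol kg⁻¹ atm⁻¹
[CO2*] = KH · pCO2 = 3.890×10^-2 × 1.01×10^4×10^-6 atm = 3.93×10^-4 mol/kg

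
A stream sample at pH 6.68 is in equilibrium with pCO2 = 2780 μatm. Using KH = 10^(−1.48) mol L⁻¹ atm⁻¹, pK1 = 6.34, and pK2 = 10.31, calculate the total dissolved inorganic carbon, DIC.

[CO2*] = KH · pCO2 = 10^(−1.48) × 2780×10^-6 = 9.205×10^-5 mol/L
α₀ = 1/(1 + K1/[H⁺] + K1K2/[H⁺]²) = 1/(1 + 10^+0.34 + 10^-3.29) = 0.3136
DIC = [CO2*]/α₀ = 9.205×10^-5 / 0.3136 = 0.293 mmol/L

DIC = 0.293 mmol/L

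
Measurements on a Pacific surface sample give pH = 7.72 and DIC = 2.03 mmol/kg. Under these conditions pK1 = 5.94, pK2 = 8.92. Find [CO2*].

α₀ = 1 / (1 + K1/[H⁺] + K1K2/[H⁺]²) = 1 / (1 + 10^+1.78 + 10^+0.58)
   = 1 / (1 + 60.256 + 3.8019) = 1/65.058 = 0.01537
[CO2*] = α₀ × DIC = 0.01537 × 2.03 = 0.0312 mmol/kg

[CO2*] = 0.0312 mmol/kg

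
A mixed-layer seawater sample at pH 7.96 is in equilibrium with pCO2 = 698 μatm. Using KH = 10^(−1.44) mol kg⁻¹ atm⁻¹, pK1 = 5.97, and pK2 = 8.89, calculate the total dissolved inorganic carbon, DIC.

[CO2*] = KH · pCO2 = 10^(−1.44) × 698×10^-6 = 2.534×10^-5 mol/kg
α₀ = 1/(1 + K1/[H⁺] + K1K2/[H⁺]²) = 1/(1 + 10^+1.99 + 10^+1.06) = 0.009074
DIC = [CO2*]/α₀ = 2.534×10^-5 / 0.009074 = 2.79 mmol/kg

DIC = 2.79 mmol/kg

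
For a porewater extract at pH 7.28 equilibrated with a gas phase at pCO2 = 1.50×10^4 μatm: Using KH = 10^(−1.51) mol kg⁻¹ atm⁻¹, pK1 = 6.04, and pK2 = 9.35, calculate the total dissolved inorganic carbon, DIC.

DIC = 8.59 mmol/kg

[CO2*] = KH · pCO2 = 10^(−1.51) × 1.50×10^4×10^-6 = 4.635×10^-4 mol/kg
α₀ = 1/(1 + K1/[H⁺] + K1K2/[H⁺]²) = 1/(1 + 10^+1.24 + 10^-0.83) = 0.05398
DIC = [CO2*]/α₀ = 4.635×10^-4 / 0.05398 = 8.59 mmol/kg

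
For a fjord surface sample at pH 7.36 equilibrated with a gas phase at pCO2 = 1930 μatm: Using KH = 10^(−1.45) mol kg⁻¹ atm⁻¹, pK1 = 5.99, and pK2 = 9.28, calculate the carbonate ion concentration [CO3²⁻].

[CO3²⁻] = 19.3 μmol/kg

[CO2*] = KH · pCO2 = 10^(−1.45) × 1930×10^-6 = 6.848×10^-5 mol/kg
α₀ = 1/(1 + K1/[H⁺] + K1K2/[H⁺]²) = 1/(1 + 10^+1.37 + 10^-0.55) = 0.04045
DIC = [CO2*]/α₀ = 6.848×10^-5 / 0.04045 = 1.693 mmol/kg
[CO3²⁻] = α₂·DIC; α₂ = 0.01140, so [CO3²⁻] = 0.01140 × 1.693 = 0.0193 mmol/kg = 19.3 μmol/kg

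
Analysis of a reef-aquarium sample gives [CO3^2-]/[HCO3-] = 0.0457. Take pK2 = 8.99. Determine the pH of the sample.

pH = 7.65

From K2 = [H⁺][CO3^2-]/[HCO3-]:  pH = pK2 + log₁₀([CO3^2-]/[HCO3-])
log₁₀(0.0457) = -1.340
pH = 8.99 + (-1.340) = 7.65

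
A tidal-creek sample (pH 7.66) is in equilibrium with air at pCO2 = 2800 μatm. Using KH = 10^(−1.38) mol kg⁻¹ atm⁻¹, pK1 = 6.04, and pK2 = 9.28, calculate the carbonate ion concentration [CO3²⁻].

[CO2*] = KH · pCO2 = 10^(−1.38) × 2800×10^-6 = 1.167×10^-4 mol/kg
α₀ = 1/(1 + K1/[H⁺] + K1K2/[H⁺]²) = 1/(1 + 10^+1.62 + 10^+0.00) = 0.02289
DIC = [CO2*]/α₀ = 1.167×10^-4 / 0.02289 = 5.099 mmol/kg
[CO3²⁻] = α₂·DIC; α₂ = 0.02289, so [CO3²⁻] = 0.02289 × 5.099 = 0.117 mmol/kg

[CO3²⁻] = 0.117 mmol/kg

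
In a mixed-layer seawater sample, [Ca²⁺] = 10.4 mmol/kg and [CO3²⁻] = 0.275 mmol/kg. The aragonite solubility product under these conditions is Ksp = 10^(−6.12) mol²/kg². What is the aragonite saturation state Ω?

Ksp = 10^(−6.12) = 7.586×10^-7
Ω = [Ca²⁺][CO3²⁻]/Ksp = (10.4×10^-3)(0.275×10^-3) / 7.586×10^-7 = 3.77

Ω = 3.77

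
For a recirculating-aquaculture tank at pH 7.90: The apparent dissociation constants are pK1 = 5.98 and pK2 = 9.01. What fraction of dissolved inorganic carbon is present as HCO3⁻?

α₁ = 1 / (1 + [H⁺]/K1 + K2/[H⁺]) = 1 / (1 + 10^-1.92 + 10^-1.11)
   = 1 / (1 + 0.012023 + 0.077625) = 1/1.0896 = 0.9177

α₁ = 0.918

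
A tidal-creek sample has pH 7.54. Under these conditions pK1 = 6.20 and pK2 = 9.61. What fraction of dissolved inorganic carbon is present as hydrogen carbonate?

α₁ = 1 / (1 + [H⁺]/K1 + K2/[H⁺]) = 1 / (1 + 10^-1.34 + 10^-2.07)
   = 1 / (1 + 0.045709 + 0.0085114) = 1/1.0542 = 0.9486

α₁ = 0.949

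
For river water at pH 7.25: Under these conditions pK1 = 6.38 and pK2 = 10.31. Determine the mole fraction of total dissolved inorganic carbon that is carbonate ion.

α₂ = 1 / (1 + [H⁺]/K2 + [H⁺]²/(K1K2)) = 1 / (1 + 10^+3.06 + 10^+2.19)
   = 1 / (1 + 1148.2 + 154.88) = 1/1304.0 = 0.0007669

α₂ = 0.000767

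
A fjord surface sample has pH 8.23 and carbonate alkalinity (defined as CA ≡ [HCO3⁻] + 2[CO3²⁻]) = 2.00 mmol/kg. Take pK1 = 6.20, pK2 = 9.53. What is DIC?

DIC = 1.93 mmol/kg

CA = [HCO3⁻] + 2[CO3²⁻] = (α₁ + 2α₂)·DIC
At pH 8.23: [H⁺]/K1 = 10^-2.03 = 0.0093325, K2/[H⁺] = 10^-1.30 = 0.050119
α₁ = 1/(1 + 0.0093325 + 0.050119) = 1/1.0595 = 0.9439; α₂ = α₁·K2/[H⁺] = 0.04731
α₁ + 2α₂ = 1.0385
DIC = CA / (α₁ + 2α₂) = 2.00 / 1.0385 = 1.93 mmol/kg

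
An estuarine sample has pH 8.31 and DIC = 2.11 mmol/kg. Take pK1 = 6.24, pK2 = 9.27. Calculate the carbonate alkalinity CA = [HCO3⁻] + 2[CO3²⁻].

CA = [HCO3⁻] + 2[CO3²⁻] = (α₁ + 2α₂)·DIC
At pH 8.31: [H⁺]/K1 = 10^-2.07 = 0.0085114, K2/[H⁺] = 10^-0.96 = 0.10965
α₁ = 1/(1 + 0.0085114 + 0.10965) = 1/1.1182 = 0.8943; α₂ = α₁·K2/[H⁺] = 0.09806
α₁ + 2α₂ = 1.0904
CA = 1.0904 × 2.11 = 2.30 mmol/kg

CA = 2.30 mmol/kg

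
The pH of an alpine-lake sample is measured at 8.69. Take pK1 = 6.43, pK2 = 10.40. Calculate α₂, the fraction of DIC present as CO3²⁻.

α₂ = 1 / (1 + [H⁺]/K2 + [H⁺]²/(K1K2)) = 1 / (1 + 10^+1.71 + 10^-0.55)
   = 1 / (1 + 51.286 + 0.28184) = 1/52.568 = 0.01902

α₂ = 0.0190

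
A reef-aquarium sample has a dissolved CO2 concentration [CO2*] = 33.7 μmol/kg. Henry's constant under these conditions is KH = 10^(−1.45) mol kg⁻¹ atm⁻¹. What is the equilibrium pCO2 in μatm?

pCO2 = 950 μatm

KH = 10^(−1.45) = 3.548×10^-2 mol kg⁻¹ atm⁻¹
pCO2 = [CO2*]/KH = 33.7×10^-6 / 3.548×10^-2 = 9.50×10^-4 atm = 950 μatm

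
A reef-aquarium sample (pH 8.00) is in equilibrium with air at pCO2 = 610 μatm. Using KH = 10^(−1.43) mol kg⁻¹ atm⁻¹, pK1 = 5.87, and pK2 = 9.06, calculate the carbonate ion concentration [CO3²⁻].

[CO3²⁻] = 0.266 mmol/kg

[CO2*] = KH · pCO2 = 10^(−1.43) × 610×10^-6 = 2.266×10^-5 mol/kg
α₀ = 1/(1 + K1/[H⁺] + K1K2/[H⁺]²) = 1/(1 + 10^+2.13 + 10^+1.07) = 0.006773
DIC = [CO2*]/α₀ = 2.266×10^-5 / 0.006773 = 3.346 mmol/kg
[CO3²⁻] = α₂·DIC; α₂ = 0.07958, so [CO3²⁻] = 0.07958 × 3.346 = 0.266 mmol/kg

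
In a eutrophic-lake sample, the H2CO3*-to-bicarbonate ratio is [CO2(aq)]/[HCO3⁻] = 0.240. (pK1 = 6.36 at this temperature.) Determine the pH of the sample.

pH = 6.98

From K1 = [H⁺][HCO3⁻]/[CO2(aq)]:  pH = pK1 − log₁₀([CO2(aq)]/[HCO3⁻])
log₁₀(0.240) = -0.620
pH = 6.36 − (-0.620) = 6.98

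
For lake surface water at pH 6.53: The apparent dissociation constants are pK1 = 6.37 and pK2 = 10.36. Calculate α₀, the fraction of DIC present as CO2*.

α₀ = 1 / (1 + K1/[H⁺] + K1K2/[H⁺]²) = 1 / (1 + 10^+0.16 + 10^-3.67)
   = 1 / (1 + 1.4454 + 0.00021380) = 1/2.4457 = 0.4089

α₀ = 0.409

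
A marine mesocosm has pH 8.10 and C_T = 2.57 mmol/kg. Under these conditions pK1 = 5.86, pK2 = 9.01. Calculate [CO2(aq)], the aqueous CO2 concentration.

α₀ = 1 / (1 + K1/[H⁺] + K1K2/[H⁺]²) = 1 / (1 + 10^+2.24 + 10^+1.33)
   = 1 / (1 + 173.78 + 21.380) = 1/196.16 = 0.005098
[CO2*] = α₀ × DIC = 0.005098 × 2.57 = 0.0131 mmol/kg = 13.1 μmol/kg

[CO2*] = 13.1 μmol/kg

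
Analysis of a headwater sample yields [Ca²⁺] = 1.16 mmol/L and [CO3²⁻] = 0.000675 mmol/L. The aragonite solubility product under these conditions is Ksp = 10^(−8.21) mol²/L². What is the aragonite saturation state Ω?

Ksp = 10^(−8.21) = 6.166×10^-9
Ω = [Ca²⁺][CO3²⁻]/Ksp = (1.16×10^-3)(0.000675×10^-3) / 6.166×10^-9 = 0.127

Ω = 0.127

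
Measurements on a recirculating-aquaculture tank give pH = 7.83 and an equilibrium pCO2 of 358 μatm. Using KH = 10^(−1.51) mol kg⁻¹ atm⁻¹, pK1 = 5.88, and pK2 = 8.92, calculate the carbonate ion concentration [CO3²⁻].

[CO2*] = KH · pCO2 = 10^(−1.51) × 358×10^-6 = 1.106×10^-5 mol/kg
α₀ = 1/(1 + K1/[H⁺] + K1K2/[H⁺]²) = 1/(1 + 10^+1.95 + 10^+0.86) = 0.01027
DIC = [CO2*]/α₀ = 1.106×10^-5 / 0.01027 = 1.077 mmol/kg
[CO3²⁻] = α₂·DIC; α₂ = 0.07440, so [CO3²⁻] = 0.07440 × 1.077 = 0.0801 mmol/kg

[CO3²⁻] = 0.0801 mmol/kg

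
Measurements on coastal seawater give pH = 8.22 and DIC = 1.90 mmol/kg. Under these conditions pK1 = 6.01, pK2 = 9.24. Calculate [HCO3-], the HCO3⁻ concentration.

[HCO3⁻] = 1.72 mmol/kg

α₁ = 1 / (1 + [H⁺]/K1 + K2/[H⁺]) = 1 / (1 + 10^-2.21 + 10^-1.02)
   = 1 / (1 + 0.0061660 + 0.095499) = 1/1.1017 = 0.9077
[HCO3⁻] = α₁ × DIC = 0.9077 × 1.90 = 1.72 mmol/kg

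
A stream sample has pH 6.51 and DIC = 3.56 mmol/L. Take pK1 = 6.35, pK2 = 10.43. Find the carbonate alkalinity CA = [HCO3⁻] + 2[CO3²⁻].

CA = [HCO3⁻] + 2[CO3²⁻] = (α₁ + 2α₂)·DIC
At pH 6.51: [H⁺]/K1 = 10^-0.16 = 0.69183, K2/[H⁺] = 10^-3.92 = 0.00012023
α₁ = 1/(1 + 0.69183 + 0.00012023) = 1/1.6920 = 0.5910; α₂ = α₁·K2/[H⁺] = 7.106×10^-5
α₁ + 2α₂ = 0.5912
CA = 0.5912 × 3.56 = 2.10 mmol/L

CA = 2.10 mmol/L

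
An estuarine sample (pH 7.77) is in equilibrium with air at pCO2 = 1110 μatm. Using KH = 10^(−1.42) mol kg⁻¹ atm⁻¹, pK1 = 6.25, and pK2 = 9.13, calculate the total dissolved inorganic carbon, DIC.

[CO2*] = KH · pCO2 = 10^(−1.42) × 1110×10^-6 = 4.220×10^-5 mol/kg
α₀ = 1/(1 + K1/[H⁺] + K1K2/[H⁺]²) = 1/(1 + 10^+1.52 + 10^+0.16) = 0.02812
DIC = [CO2*]/α₀ = 4.220×10^-5 / 0.02812 = 1.50 mmol/kg

DIC = 1.50 mmol/kg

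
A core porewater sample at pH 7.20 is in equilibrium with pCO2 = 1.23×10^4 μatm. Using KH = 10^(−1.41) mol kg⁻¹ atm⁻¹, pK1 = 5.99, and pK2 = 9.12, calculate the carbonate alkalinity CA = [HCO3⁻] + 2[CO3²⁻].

CA = 7.95 mmol/kg

[CO2*] = KH · pCO2 = 10^(−1.41) × 1.23×10^4×10^-6 = 4.785×10^-4 mol/kg
α₀ = 1/(1 + K1/[H⁺] + K1K2/[H⁺]²) = 1/(1 + 10^+1.21 + 10^-0.71) = 0.05743
DIC = [CO2*]/α₀ = 4.785×10^-4 / 0.05743 = 8.333 mmol/kg
CA = (α₁ + 2α₂)·DIC = (0.9314 + 2×0.01120) × 8.333 = 7.95 mmol/kg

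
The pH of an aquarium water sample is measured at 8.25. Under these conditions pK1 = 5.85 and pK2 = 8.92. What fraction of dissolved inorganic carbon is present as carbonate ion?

α₂ = 0.176

α₂ = 1 / (1 + [H⁺]/K2 + [H⁺]²/(K1K2)) = 1 / (1 + 10^+0.67 + 10^-1.73)
   = 1 / (1 + 4.6774 + 0.018621) = 1/5.6960 = 0.1756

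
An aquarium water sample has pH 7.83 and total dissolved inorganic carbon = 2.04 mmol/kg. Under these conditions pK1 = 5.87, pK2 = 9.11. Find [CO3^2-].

[CO3²⁻] = 0.101 mmol/kg

α₂ = 1 / (1 + [H⁺]/K2 + [H⁺]²/(K1K2)) = 1 / (1 + 10^+1.28 + 10^-0.68)
   = 1 / (1 + 19.055 + 0.20893) = 1/20.264 = 0.04935
[CO3²⁻] = α₂ × DIC = 0.04935 × 2.04 = 0.101 mmol/kg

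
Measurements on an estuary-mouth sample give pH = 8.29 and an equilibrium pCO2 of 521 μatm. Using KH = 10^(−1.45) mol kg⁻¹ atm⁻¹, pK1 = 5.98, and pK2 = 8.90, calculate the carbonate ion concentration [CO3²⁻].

[CO3²⁻] = 0.926 mmol/kg

[CO2*] = KH · pCO2 = 10^(−1.45) × 521×10^-6 = 1.849×10^-5 mol/kg
α₀ = 1/(1 + K1/[H⁺] + K1K2/[H⁺]²) = 1/(1 + 10^+2.31 + 10^+1.70) = 0.003917
DIC = [CO2*]/α₀ = 1.849×10^-5 / 0.003917 = 4.719 mmol/kg
[CO3²⁻] = α₂·DIC; α₂ = 0.1963, so [CO3²⁻] = 0.1963 × 4.719 = 0.926 mmol/kg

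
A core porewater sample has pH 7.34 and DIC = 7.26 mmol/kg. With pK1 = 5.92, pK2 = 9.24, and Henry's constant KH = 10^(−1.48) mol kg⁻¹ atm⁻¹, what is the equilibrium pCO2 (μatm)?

α₀ = 1 / (1 + K1/[H⁺] + K1K2/[H⁺]²) = 1 / (1 + 10^+1.42 + 10^-0.48)
   = 1 / (1 + 26.303 + 0.33113) = 1/27.634 = 0.03619
[CO2*] = α₀ × DIC = 0.03619 × 7.26 = 0.2627 mmol/kg
pCO2 = [CO2*]/KH = 2.627×10^-4 / 3.311×10^-2 = 7930 μatm

pCO2 = 7930 μatm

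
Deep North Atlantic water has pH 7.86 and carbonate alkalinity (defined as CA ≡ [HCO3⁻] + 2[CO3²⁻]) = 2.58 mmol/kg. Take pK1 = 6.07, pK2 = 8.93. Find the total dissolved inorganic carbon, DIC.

CA = [HCO3⁻] + 2[CO3²⁻] = (α₁ + 2α₂)·DIC
At pH 7.86: [H⁺]/K1 = 10^-1.79 = 0.016218, K2/[H⁺] = 10^-1.07 = 0.085114
α₁ = 1/(1 + 0.016218 + 0.085114) = 1/1.1013 = 0.9080; α₂ = α₁·K2/[H⁺] = 0.07728
α₁ + 2α₂ = 1.0626
DIC = CA / (α₁ + 2α₂) = 2.58 / 1.0626 = 2.43 mmol/kg

DIC = 2.43 mmol/kg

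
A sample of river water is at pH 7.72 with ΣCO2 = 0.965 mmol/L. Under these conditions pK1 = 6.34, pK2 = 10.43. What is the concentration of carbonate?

[CO3²⁻] = 1.80 μmol/L

α₂ = 1 / (1 + [H⁺]/K2 + [H⁺]²/(K1K2)) = 1 / (1 + 10^+2.71 + 10^+1.33)
   = 1 / (1 + 512.86 + 21.380) = 1/535.24 = 0.001868
[CO3²⁻] = α₂ × DIC = 0.001868 × 0.965 = 0.00180 mmol/L = 1.80 μmol/L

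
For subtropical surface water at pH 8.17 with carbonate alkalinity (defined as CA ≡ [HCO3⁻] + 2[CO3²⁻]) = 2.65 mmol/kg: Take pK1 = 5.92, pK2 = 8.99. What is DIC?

CA = [HCO3⁻] + 2[CO3²⁻] = (α₁ + 2α₂)·DIC
At pH 8.17: [H⁺]/K1 = 10^-2.25 = 0.0056234, K2/[H⁺] = 10^-0.82 = 0.15136
α₁ = 1/(1 + 0.0056234 + 0.15136) = 1/1.1570 = 0.8643; α₂ = α₁·K2/[H⁺] = 0.1308
α₁ + 2α₂ = 1.1260
DIC = CA / (α₁ + 2α₂) = 2.65 / 1.1260 = 2.35 mmol/kg

DIC = 2.35 mmol/kg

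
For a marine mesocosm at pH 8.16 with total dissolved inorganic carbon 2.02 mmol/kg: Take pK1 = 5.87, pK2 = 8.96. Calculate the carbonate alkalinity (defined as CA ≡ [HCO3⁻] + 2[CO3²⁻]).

CA = 2.29 mmol/kg

CA = [HCO3⁻] + 2[CO3²⁻] = (α₁ + 2α₂)·DIC
At pH 8.16: [H⁺]/K1 = 10^-2.29 = 0.0051286, K2/[H⁺] = 10^-0.80 = 0.15849
α₁ = 1/(1 + 0.0051286 + 0.15849) = 1/1.1636 = 0.8594; α₂ = α₁·K2/[H⁺] = 0.1362
α₁ + 2α₂ = 1.1318
CA = 1.1318 × 2.02 = 2.29 mmol/kg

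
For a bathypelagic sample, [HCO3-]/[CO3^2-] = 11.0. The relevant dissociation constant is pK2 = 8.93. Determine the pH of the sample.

pH = 7.89

From K2 = [H⁺][CO3^2-]/[HCO3-]:  pH = pK2 − log₁₀([HCO3-]/[CO3^2-])
log₁₀(11.0) = +1.041
pH = 8.93 − (+1.041) = 7.89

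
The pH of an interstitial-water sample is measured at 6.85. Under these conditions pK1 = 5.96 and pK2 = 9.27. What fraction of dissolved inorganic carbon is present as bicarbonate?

α₁ = 1 / (1 + [H⁺]/K1 + K2/[H⁺]) = 1 / (1 + 10^-0.89 + 10^-2.42)
   = 1 / (1 + 0.12882 + 0.0038019) = 1/1.1326 = 0.8829

α₁ = 0.883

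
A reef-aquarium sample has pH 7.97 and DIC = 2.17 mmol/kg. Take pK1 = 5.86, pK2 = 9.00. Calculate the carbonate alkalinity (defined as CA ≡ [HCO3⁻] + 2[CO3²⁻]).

CA = [HCO3⁻] + 2[CO3²⁻] = (α₁ + 2α₂)·DIC
At pH 7.97: [H⁺]/K1 = 10^-2.11 = 0.0077625, K2/[H⁺] = 10^-1.03 = 0.093325
α₁ = 1/(1 + 0.0077625 + 0.093325) = 1/1.1011 = 0.9082; α₂ = α₁·K2/[H⁺] = 0.08476
α₁ + 2α₂ = 1.0777
CA = 1.0777 × 2.17 = 2.34 mmol/kg

CA = 2.34 mmol/kg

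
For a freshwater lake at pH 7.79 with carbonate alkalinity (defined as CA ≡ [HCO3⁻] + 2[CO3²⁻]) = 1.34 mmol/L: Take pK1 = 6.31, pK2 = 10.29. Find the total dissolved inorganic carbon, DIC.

DIC = 1.38 mmol/L

CA = [HCO3⁻] + 2[CO3²⁻] = (α₁ + 2α₂)·DIC
At pH 7.79: [H⁺]/K1 = 10^-1.48 = 0.033113, K2/[H⁺] = 10^-2.50 = 0.0031623
α₁ = 1/(1 + 0.033113 + 0.0031623) = 1/1.0363 = 0.9650; α₂ = α₁·K2/[H⁺] = 0.003052
α₁ + 2α₂ = 0.9711
DIC = CA / (α₁ + 2α₂) = 1.34 / 0.9711 = 1.38 mmol/L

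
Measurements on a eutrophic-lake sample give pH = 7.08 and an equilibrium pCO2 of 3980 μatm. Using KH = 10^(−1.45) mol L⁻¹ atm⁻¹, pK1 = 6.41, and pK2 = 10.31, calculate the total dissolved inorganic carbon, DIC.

[CO2*] = KH · pCO2 = 10^(−1.45) × 3980×10^-6 = 1.412×10^-4 mol/L
α₀ = 1/(1 + K1/[H⁺] + K1K2/[H⁺]²) = 1/(1 + 10^+0.67 + 10^-2.56) = 0.1761
DIC = [CO2*]/α₀ = 1.412×10^-4 / 0.1761 = 0.802 mmol/L

DIC = 0.802 mmol/L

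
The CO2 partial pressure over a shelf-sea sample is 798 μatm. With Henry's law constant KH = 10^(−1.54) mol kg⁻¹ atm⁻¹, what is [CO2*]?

KH = 10^(−1.54) = 2.884×10^-2 mol kg⁻¹ atm⁻¹
[CO2*] = KH · pCO2 = 2.884×10^-2 × 798×10^-6 atm = 2.30×10^-5 mol/kg

[CO2*] = 23.0 μmol/kg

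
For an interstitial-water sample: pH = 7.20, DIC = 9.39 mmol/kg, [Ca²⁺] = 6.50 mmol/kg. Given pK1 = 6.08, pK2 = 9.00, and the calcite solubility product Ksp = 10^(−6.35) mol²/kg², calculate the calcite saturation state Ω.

Ω = 1.98

α₂ = 1 / (1 + [H⁺]/K2 + [H⁺]²/(K1K2)) = 1 / (1 + 10^+1.80 + 10^+0.68)
   = 1 / (1 + 63.096 + 4.7863) = 1/68.882 = 0.01452
[CO3²⁻] = α₂ × DIC = 0.01452 × 9.39 = 0.1363 mmol/kg
Ksp = 10^(−6.35) = 4.467×10^-7
Ω = [Ca²⁺][CO3²⁻]/Ksp = (6.50×10^-3)(1.363×10^-4) / 4.467×10^-7 = 1.98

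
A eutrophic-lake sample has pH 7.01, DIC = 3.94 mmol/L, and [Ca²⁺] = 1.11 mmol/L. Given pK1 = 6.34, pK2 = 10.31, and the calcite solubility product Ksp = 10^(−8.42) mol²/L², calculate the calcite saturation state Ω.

α₂ = 1 / (1 + [H⁺]/K2 + [H⁺]²/(K1K2)) = 1 / (1 + 10^+3.30 + 10^+2.63)
   = 1 / (1 + 1995.3 + 426.58) = 1/2422.8 = 0.0004127
[CO3²⁻] = α₂ × DIC = 0.0004127 × 3.94 = 0.001626 mmol/L = 1.626 μmol/L
Ksp = 10^(−8.42) = 3.802×10^-9
Ω = [Ca²⁺][CO3²⁻]/Ksp = (1.11×10^-3)(1.626×10^-6) / 3.802×10^-9 = 0.475

Ω = 0.475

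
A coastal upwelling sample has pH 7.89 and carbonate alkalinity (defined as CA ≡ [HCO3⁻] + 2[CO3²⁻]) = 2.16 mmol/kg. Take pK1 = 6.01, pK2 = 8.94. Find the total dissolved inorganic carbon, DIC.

CA = [HCO3⁻] + 2[CO3²⁻] = (α₁ + 2α₂)·DIC
At pH 7.89: [H⁺]/K1 = 10^-1.88 = 0.013183, K2/[H⁺] = 10^-1.05 = 0.089125
α₁ = 1/(1 + 0.013183 + 0.089125) = 1/1.1023 = 0.9072; α₂ = α₁·K2/[H⁺] = 0.08085
α₁ + 2α₂ = 1.0689
DIC = CA / (α₁ + 2α₂) = 2.16 / 1.0689 = 2.02 mmol/kg

DIC = 2.02 mmol/kg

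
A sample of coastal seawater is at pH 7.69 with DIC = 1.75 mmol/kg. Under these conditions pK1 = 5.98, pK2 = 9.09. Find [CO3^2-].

α₂ = 1 / (1 + [H⁺]/K2 + [H⁺]²/(K1K2)) = 1 / (1 + 10^+1.40 + 10^-0.31)
   = 1 / (1 + 25.119 + 0.48978) = 1/26.609 = 0.03758
[CO3²⁻] = α₂ × DIC = 0.03758 × 1.75 = 0.0658 mmol/kg

[CO3²⁻] = 0.0658 mmol/kg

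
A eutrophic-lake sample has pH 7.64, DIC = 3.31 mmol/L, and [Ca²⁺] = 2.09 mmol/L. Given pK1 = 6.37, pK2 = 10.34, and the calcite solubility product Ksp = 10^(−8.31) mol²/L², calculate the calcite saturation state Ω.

Ω = 2.67

α₂ = 1 / (1 + [H⁺]/K2 + [H⁺]²/(K1K2)) = 1 / (1 + 10^+2.70 + 10^+1.43)
   = 1 / (1 + 501.19 + 26.915) = 1/529.10 = 0.001890
[CO3²⁻] = α₂ × DIC = 0.001890 × 3.31 = 0.006256 mmol/L = 6.256 μmol/L
Ksp = 10^(−8.31) = 4.898×10^-9
Ω = [Ca²⁺][CO3²⁻]/Ksp = (2.09×10^-3)(6.256×10^-6) / 4.898×10^-9 = 2.67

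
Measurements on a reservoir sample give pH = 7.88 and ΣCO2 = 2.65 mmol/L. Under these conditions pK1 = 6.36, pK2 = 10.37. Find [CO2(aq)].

[CO2*] = 0.0774 mmol/L

α₀ = 1 / (1 + K1/[H⁺] + K1K2/[H⁺]²) = 1 / (1 + 10^+1.52 + 10^-0.97)
   = 1 / (1 + 33.113 + 0.10715) = 1/34.220 = 0.02922
[CO2*] = α₀ × DIC = 0.02922 × 2.65 = 0.0774 mmol/L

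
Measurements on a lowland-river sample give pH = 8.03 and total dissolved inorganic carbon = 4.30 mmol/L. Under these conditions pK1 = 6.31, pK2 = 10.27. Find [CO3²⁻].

[CO3²⁻] = 0.0241 mmol/L

α₂ = 1 / (1 + [H⁺]/K2 + [H⁺]²/(K1K2)) = 1 / (1 + 10^+2.24 + 10^+0.52)
   = 1 / (1 + 173.78 + 3.3113) = 1/178.09 = 0.005615
[CO3²⁻] = α₂ × DIC = 0.005615 × 4.30 = 0.0241 mmol/L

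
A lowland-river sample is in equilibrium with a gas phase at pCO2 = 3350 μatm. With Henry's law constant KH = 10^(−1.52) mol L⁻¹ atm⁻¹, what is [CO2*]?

KH = 10^(−1.52) = 3.020×10^-2 mol L⁻¹ atm⁻¹
[CO2*] = KH · pCO2 = 3.020×10^-2 × 3350×10^-6 atm = 1.01×10^-4 mol/L

[CO2*] = 101 μmol/L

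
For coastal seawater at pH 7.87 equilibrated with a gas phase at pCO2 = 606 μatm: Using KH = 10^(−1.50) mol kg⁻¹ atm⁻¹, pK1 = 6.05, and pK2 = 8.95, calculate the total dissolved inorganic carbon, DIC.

[CO2*] = KH · pCO2 = 10^(−1.50) × 606×10^-6 = 1.916×10^-5 mol/kg
α₀ = 1/(1 + K1/[H⁺] + K1K2/[H⁺]²) = 1/(1 + 10^+1.82 + 10^+0.74) = 0.01378
DIC = [CO2*]/α₀ = 1.916×10^-5 / 0.01378 = 1.39 mmol/kg

DIC = 1.39 mmol/kg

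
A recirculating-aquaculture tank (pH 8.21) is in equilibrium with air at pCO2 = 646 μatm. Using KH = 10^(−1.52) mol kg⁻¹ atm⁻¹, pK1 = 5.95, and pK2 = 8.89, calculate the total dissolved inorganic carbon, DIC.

[CO2*] = KH · pCO2 = 10^(−1.52) × 646×10^-6 = 1.951×10^-5 mol/kg
α₀ = 1/(1 + K1/[H⁺] + K1K2/[H⁺]²) = 1/(1 + 10^+2.26 + 10^+1.58) = 0.004525
DIC = [CO2*]/α₀ = 1.951×10^-5 / 0.004525 = 4.31 mmol/kg

DIC = 4.31 mmol/kg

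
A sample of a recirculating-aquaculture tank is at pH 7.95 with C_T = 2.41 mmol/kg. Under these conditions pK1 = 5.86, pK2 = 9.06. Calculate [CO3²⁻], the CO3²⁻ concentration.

[CO3²⁻] = 0.172 mmol/kg

α₂ = 1 / (1 + [H⁺]/K2 + [H⁺]²/(K1K2)) = 1 / (1 + 10^+1.11 + 10^-0.98)
   = 1 / (1 + 12.882 + 0.10471) = 1/13.987 = 0.07149
[CO3²⁻] = α₂ × DIC = 0.07149 × 2.41 = 0.172 mmol/kg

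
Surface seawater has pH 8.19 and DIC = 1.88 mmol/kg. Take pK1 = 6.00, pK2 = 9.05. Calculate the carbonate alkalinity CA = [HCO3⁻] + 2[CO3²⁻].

CA = [HCO3⁻] + 2[CO3²⁻] = (α₁ + 2α₂)·DIC
At pH 8.19: [H⁺]/K1 = 10^-2.19 = 0.0064565, K2/[H⁺] = 10^-0.86 = 0.13804
α₁ = 1/(1 + 0.0064565 + 0.13804) = 1/1.1445 = 0.8737; α₂ = α₁·K2/[H⁺] = 0.1206
α₁ + 2α₂ = 1.1150
CA = 1.1150 × 1.88 = 2.10 mmol/kg

CA = 2.10 mmol/kg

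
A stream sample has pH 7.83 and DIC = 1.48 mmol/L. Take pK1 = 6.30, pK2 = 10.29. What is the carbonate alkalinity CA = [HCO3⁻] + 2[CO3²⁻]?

CA = 1.44 mmol/L

CA = [HCO3⁻] + 2[CO3²⁻] = (α₁ + 2α₂)·DIC
At pH 7.83: [H⁺]/K1 = 10^-1.53 = 0.029512, K2/[H⁺] = 10^-2.46 = 0.0034674
α₁ = 1/(1 + 0.029512 + 0.0034674) = 1/1.0330 = 0.9681; α₂ = α₁·K2/[H⁺] = 0.003357
α₁ + 2α₂ = 0.9748
CA = 0.9748 × 1.48 = 1.44 mmol/L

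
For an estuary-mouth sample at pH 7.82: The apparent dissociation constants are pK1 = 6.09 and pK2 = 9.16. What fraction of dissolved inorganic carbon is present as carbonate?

α₂ = 0.0429

α₂ = 1 / (1 + [H⁺]/K2 + [H⁺]²/(K1K2)) = 1 / (1 + 10^+1.34 + 10^-0.39)
   = 1 / (1 + 21.878 + 0.40738) = 1/23.285 = 0.04295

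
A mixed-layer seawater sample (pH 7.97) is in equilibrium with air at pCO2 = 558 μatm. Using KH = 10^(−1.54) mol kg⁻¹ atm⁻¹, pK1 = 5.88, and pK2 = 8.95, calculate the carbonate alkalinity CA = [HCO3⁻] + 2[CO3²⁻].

CA = 2.39 mmol/kg

[CO2*] = KH · pCO2 = 10^(−1.54) × 558×10^-6 = 1.609×10^-5 mol/kg
α₀ = 1/(1 + K1/[H⁺] + K1K2/[H⁺]²) = 1/(1 + 10^+2.09 + 10^+1.11) = 0.007304
DIC = [CO2*]/α₀ = 1.609×10^-5 / 0.007304 = 2.203 mmol/kg
CA = (α₁ + 2α₂)·DIC = (0.8986 + 2×0.09410) × 2.203 = 2.39 mmol/kg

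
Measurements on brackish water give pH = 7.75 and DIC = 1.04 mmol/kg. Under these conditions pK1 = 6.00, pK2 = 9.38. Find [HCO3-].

[HCO3⁻] = 0.999 mmol/kg

α₁ = 1 / (1 + [H⁺]/K1 + K2/[H⁺]) = 1 / (1 + 10^-1.75 + 10^-1.63)
   = 1 / (1 + 0.017783 + 0.023442) = 1/1.0412 = 0.9604
[HCO3⁻] = α₁ × DIC = 0.9604 × 1.04 = 0.999 mmol/kg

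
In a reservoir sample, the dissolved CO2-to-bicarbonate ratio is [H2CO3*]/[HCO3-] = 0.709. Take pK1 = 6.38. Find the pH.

From K1 = [H⁺][HCO3-]/[H2CO3*]:  pH = pK1 − log₁₀([H2CO3*]/[HCO3-])
log₁₀(0.709) = -0.149
pH = 6.38 − (-0.149) = 6.53

pH = 6.53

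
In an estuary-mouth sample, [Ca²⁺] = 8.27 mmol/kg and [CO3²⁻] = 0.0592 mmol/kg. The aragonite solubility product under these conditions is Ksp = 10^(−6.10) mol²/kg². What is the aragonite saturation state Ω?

Ksp = 10^(−6.10) = 7.943×10^-7
Ω = [Ca²⁺][CO3²⁻]/Ksp = (8.27×10^-3)(0.0592×10^-3) / 7.943×10^-7 = 0.616

Ω = 0.616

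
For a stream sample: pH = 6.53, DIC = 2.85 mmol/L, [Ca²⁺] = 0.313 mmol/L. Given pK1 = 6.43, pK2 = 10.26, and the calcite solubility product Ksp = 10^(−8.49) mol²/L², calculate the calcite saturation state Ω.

α₂ = 1 / (1 + [H⁺]/K2 + [H⁺]²/(K1K2)) = 1 / (1 + 10^+3.73 + 10^+3.63)
   = 1 / (1 + 5370.3 + 4265.8) = 1/9637.1 = 0.0001038
[CO3²⁻] = α₂ × DIC = 0.0001038 × 2.85 = 0.0002957 mmol/L = 0.2957 μmol/L
Ksp = 10^(−8.49) = 3.236×10^-9
Ω = [Ca²⁺][CO3²⁻]/Ksp = (0.313×10^-3)(2.957×10^-7) / 3.236×10^-9 = 0.0286

Ω = 0.0286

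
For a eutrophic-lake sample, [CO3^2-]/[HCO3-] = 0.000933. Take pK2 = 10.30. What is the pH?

pH = 7.27

From K2 = [H⁺][CO3^2-]/[HCO3-]:  pH = pK2 + log₁₀([CO3^2-]/[HCO3-])
log₁₀(0.000933) = -3.030
pH = 10.30 + (-3.030) = 7.27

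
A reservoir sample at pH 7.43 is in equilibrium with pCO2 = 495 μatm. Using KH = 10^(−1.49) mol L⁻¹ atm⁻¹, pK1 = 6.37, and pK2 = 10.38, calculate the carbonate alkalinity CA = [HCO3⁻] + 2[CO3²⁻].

CA = 0.184 mmol/L

[CO2*] = KH · pCO2 = 10^(−1.49) × 495×10^-6 = 1.602×10^-5 mol/L
α₀ = 1/(1 + K1/[H⁺] + K1K2/[H⁺]²) = 1/(1 + 10^+1.06 + 10^-1.89) = 0.08004
DIC = [CO2*]/α₀ = 1.602×10^-5 / 0.08004 = 0.2001 mmol/L
CA = (α₁ + 2α₂)·DIC = (0.9189 + 2×0.001031) × 0.2001 = 0.184 mmol/L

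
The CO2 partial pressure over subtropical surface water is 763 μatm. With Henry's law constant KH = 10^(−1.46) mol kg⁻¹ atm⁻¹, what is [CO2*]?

[CO2*] = 26.5 μmol/kg

KH = 10^(−1.46) = 3.467×10^-2 mol kg⁻¹ atm⁻¹
[CO2*] = KH · pCO2 = 3.467×10^-2 × 763×10^-6 atm = 2.65×10^-5 mol/kg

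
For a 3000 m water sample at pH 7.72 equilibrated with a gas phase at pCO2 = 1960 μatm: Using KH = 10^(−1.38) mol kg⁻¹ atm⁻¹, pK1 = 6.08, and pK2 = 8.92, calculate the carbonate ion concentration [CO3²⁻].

[CO2*] = KH · pCO2 = 10^(−1.38) × 1960×10^-6 = 8.171×10^-5 mol/kg
α₀ = 1/(1 + K1/[H⁺] + K1K2/[H⁺]²) = 1/(1 + 10^+1.64 + 10^+0.44) = 0.02109
DIC = [CO2*]/α₀ = 8.171×10^-5 / 0.02109 = 3.873 mmol/kg
[CO3²⁻] = α₂·DIC; α₂ = 0.05810, so [CO3²⁻] = 0.05810 × 3.873 = 0.225 mmol/kg

[CO3²⁻] = 0.225 mmol/kg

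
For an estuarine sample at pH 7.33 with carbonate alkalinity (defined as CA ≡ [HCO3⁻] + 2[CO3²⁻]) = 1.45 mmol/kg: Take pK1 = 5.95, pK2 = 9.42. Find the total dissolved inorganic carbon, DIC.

CA = [HCO3⁻] + 2[CO3²⁻] = (α₁ + 2α₂)·DIC
At pH 7.33: [H⁺]/K1 = 10^-1.38 = 0.041687, K2/[H⁺] = 10^-2.09 = 0.0081283
α₁ = 1/(1 + 0.041687 + 0.0081283) = 1/1.0498 = 0.9525; α₂ = α₁·K2/[H⁺] = 0.007743
α₁ + 2α₂ = 0.9680
DIC = CA / (α₁ + 2α₂) = 1.45 / 0.9680 = 1.50 mmol/kg

DIC = 1.50 mmol/kg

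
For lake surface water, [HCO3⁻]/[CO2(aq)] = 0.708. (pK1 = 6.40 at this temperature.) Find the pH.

pH = 6.25

From K1 = [H⁺][HCO3⁻]/[CO2(aq)]:  pH = pK1 + log₁₀([HCO3⁻]/[CO2(aq)])
log₁₀(0.708) = -0.150
pH = 6.40 + (-0.150) = 6.25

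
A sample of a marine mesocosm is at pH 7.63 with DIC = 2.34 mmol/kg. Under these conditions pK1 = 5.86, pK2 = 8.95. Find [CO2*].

[CO2*] = 0.0373 mmol/kg

α₀ = 1 / (1 + K1/[H⁺] + K1K2/[H⁺]²) = 1 / (1 + 10^+1.77 + 10^+0.45)
   = 1 / (1 + 58.884 + 2.8184) = 1/62.703 = 0.01595
[CO2*] = α₀ × DIC = 0.01595 × 2.34 = 0.0373 mmol/kg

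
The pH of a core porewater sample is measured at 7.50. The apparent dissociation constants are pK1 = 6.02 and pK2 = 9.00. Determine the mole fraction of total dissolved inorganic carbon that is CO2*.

α₀ = 1 / (1 + K1/[H⁺] + K1K2/[H⁺]²) = 1 / (1 + 10^+1.48 + 10^-0.02)
   = 1 / (1 + 30.200 + 0.95499) = 1/32.155 = 0.03110

α₀ = 0.0311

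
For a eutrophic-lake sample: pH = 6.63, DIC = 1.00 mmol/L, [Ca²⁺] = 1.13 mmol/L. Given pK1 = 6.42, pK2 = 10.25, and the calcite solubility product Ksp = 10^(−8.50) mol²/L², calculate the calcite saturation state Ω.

α₂ = 1 / (1 + [H⁺]/K2 + [H⁺]²/(K1K2)) = 1 / (1 + 10^+3.62 + 10^+3.41)
   = 1 / (1 + 4168.7 + 2570.4) = 1/6740.1 = 0.0001484
[CO3²⁻] = α₂ × DIC = 0.0001484 × 1.00 = 0.0001484 mmol/L = 0.1484 μmol/L
Ksp = 10^(−8.50) = 3.162×10^-9
Ω = [Ca²⁺][CO3²⁻]/Ksp = (1.13×10^-3)(1.484×10^-7) / 3.162×10^-9 = 0.0530

Ω = 0.0530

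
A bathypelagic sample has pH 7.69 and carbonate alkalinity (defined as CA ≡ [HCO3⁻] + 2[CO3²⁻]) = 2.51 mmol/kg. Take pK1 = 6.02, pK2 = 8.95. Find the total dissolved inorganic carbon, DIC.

CA = [HCO3⁻] + 2[CO3²⁻] = (α₁ + 2α₂)·DIC
At pH 7.69: [H⁺]/K1 = 10^-1.67 = 0.021380, K2/[H⁺] = 10^-1.26 = 0.054954
α₁ = 1/(1 + 0.021380 + 0.054954) = 1/1.0763 = 0.9291; α₂ = α₁·K2/[H⁺] = 0.05106
α₁ + 2α₂ = 1.0312
DIC = CA / (α₁ + 2α₂) = 2.51 / 1.0312 = 2.43 mmol/kg

DIC = 2.43 mmol/kg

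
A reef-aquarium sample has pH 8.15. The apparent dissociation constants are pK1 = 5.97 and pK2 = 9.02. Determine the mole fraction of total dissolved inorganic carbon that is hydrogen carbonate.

α₁ = 1 / (1 + [H⁺]/K1 + K2/[H⁺]) = 1 / (1 + 10^-2.18 + 10^-0.87)
   = 1 / (1 + 0.0066069 + 0.13490) = 1/1.1415 = 0.8760

α₁ = 0.876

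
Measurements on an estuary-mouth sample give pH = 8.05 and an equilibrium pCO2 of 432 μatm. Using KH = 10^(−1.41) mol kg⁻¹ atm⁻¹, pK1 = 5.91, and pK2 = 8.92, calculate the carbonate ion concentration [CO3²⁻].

[CO3²⁻] = 0.313 mmol/kg

[CO2*] = KH · pCO2 = 10^(−1.41) × 432×10^-6 = 1.681×10^-5 mol/kg
α₀ = 1/(1 + K1/[H⁺] + K1K2/[H⁺]²) = 1/(1 + 10^+2.14 + 10^+1.27) = 0.006343
DIC = [CO2*]/α₀ = 1.681×10^-5 / 0.006343 = 2.650 mmol/kg
[CO3²⁻] = α₂·DIC; α₂ = 0.1181, so [CO3²⁻] = 0.1181 × 2.650 = 0.313 mmol/kg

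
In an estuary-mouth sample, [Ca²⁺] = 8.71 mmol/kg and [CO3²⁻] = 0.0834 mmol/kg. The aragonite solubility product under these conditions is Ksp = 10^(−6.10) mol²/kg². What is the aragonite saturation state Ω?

Ω = 0.915

Ksp = 10^(−6.10) = 7.943×10^-7
Ω = [Ca²⁺][CO3²⁻]/Ksp = (8.71×10^-3)(0.0834×10^-3) / 7.943×10^-7 = 0.915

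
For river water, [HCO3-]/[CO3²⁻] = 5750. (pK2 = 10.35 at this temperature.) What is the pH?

From K2 = [H⁺][CO3²⁻]/[HCO3-]:  pH = pK2 − log₁₀([HCO3-]/[CO3²⁻])
log₁₀(5750) = +3.760
pH = 10.35 − (+3.760) = 6.59

pH = 6.59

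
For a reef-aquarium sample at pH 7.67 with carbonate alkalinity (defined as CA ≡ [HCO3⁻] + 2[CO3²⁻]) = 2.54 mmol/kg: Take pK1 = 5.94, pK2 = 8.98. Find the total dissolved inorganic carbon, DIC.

CA = [HCO3⁻] + 2[CO3²⁻] = (α₁ + 2α₂)·DIC
At pH 7.67: [H⁺]/K1 = 10^-1.73 = 0.018621, K2/[H⁺] = 10^-1.31 = 0.048978
α₁ = 1/(1 + 0.018621 + 0.048978) = 1/1.0676 = 0.9367; α₂ = α₁·K2/[H⁺] = 0.04588
α₁ + 2α₂ = 1.0284
DIC = CA / (α₁ + 2α₂) = 2.54 / 1.0284 = 2.47 mmol/kg

DIC = 2.47 mmol/kg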